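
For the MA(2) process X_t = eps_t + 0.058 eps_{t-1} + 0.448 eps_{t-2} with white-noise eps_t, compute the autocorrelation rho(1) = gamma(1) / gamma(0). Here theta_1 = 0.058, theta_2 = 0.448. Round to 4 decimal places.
\rho(1) = 0.0698

For an MA(q) process with theta_0 = 1, the autocovariance is
  gamma(k) = sigma^2 * sum_{i=0..q-k} theta_i * theta_{i+k},
and rho(k) = gamma(k) / gamma(0). Sigma^2 cancels.
  numerator   = (1)*(0.058) + (0.058)*(0.448) = 0.083984.
  denominator = (1)^2 + (0.058)^2 + (0.448)^2 = 1.204068.
  rho(1) = 0.083984 / 1.204068 = 0.0698.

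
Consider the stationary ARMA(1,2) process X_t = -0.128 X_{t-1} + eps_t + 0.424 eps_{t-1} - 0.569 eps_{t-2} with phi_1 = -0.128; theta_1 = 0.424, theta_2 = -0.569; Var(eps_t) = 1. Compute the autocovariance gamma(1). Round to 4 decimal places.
\gamma(1) = 0.0684

Multiply the model equation by X_{t-k} and take expectations. With theta_0 = psi_0 = 1 and psi_j the MA(infinity) weights, this gives
  gamma(k) - sum_i phi_i gamma(k-i) = c_k,
  c_k = sigma^2 * sum_{j=k..q} theta_j psi_{j-k}   (c_k = 0 for k > q),
using gamma(-m) = gamma(m).
psi-weights needed (psi_j = theta_j + sum_i phi_i psi_{j-i}):
  psi_1 = theta_1 + phi_1 = 0.424 + (-0.128) = 0.296
  psi_2 = theta_2 + phi_1 psi_1 = -0.569 + (-0.128)(0.296) = -0.606888
Right-hand sides:
  c_0 = sigma^2 (1 + theta_1 psi_1 + theta_2 psi_2) = 1 * (1 + (0.424)(0.296) + (-0.569)(-0.606888)) = 1 * 1.470823 = 1.470823
  c_1 = sigma^2 (theta_1 + theta_2 psi_1) = 1 * (0.424 + (-0.569)(0.296)) = 0.255576
  c_2 = sigma^2 theta_2 = 1 * (-0.569) = -0.569
Equations for k = 0 and k = 1 (AR order 1):
  gamma(0) = phi_1 gamma(1) + c_0
  gamma(1) = phi_1 gamma(0) + c_1
Substituting the second into the first: gamma(0) (1 - phi_1^2) = c_0 + phi_1 c_1, so
  gamma(0) = (c_0 + phi_1 c_1) / (1 - phi_1^2) = (1.470823 + (-0.128)(0.255576)) / (1 - (-0.128)^2) = 1.43811 / 0.983616 = 1.462064.
  gamma(1) = phi_1 gamma(0) + c_1 = (-0.128)(1.462064) + (0.255576) = 0.068432.
Therefore gamma(1) = 0.0684 (to 4 decimal places).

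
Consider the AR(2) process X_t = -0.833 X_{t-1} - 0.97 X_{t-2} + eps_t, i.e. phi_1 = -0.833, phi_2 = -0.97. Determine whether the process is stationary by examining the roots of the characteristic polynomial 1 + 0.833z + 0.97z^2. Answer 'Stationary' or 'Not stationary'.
\text{Stationary}

The AR(p) characteristic polynomial is P(z) = 1 + 0.833z + 0.97z^2.
Stationarity requires all roots to lie outside the unit circle, i.e. |z| > 1 for every root.
Set 1 + (0.833) z + (0.97) z^2 = 0, i.e. a z^2 + b z + c = 0 with a = 0.97, b = 0.833, c = 1.
Discriminant D = b^2 - 4ac = (0.833)^2 - 4*(0.97)*1 = 0.693889 - (3.88) = -3.186111.
D < 0, so the roots are the complex-conjugate pair z = (-b +/- i sqrt(-D)) / (2a) = -0.4294 +/- 0.9201i.
For a conjugate pair |z|^2 = z * conj(z) = (product of roots) = c/a = 1/(0.97) = 1.030928, so |z| = sqrt(1.030928) = 1.0153 for both roots.
Moduli of all roots: 1.0153, 1.0153.
All moduli strictly greater than 1? Yes.
Verdict: Stationary.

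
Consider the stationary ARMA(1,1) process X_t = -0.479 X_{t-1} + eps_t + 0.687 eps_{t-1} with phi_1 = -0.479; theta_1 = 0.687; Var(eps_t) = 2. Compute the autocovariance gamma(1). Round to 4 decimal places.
\gamma(1) = 0.3622

Multiply the model equation by X_{t-k} and take expectations. With theta_0 = psi_0 = 1 and psi_j the MA(infinity) weights, this gives
  gamma(k) - sum_i phi_i gamma(k-i) = c_k,
  c_k = sigma^2 * sum_{j=k..q} theta_j psi_{j-k}   (c_k = 0 for k > q),
using gamma(-m) = gamma(m).
psi-weights needed (psi_j = theta_j + sum_i phi_i psi_{j-i}):
  psi_1 = theta_1 + phi_1 = 0.687 + (-0.479) = 0.208
Right-hand sides:
  c_0 = sigma^2 (1 + theta_1 psi_1) = 2 * (1 + (0.687)(0.208)) = 2 * 1.142896 = 2.285792
  c_1 = sigma^2 theta_1 = 2 * (0.687) = 1.374
  c_2 = 0
Equations for k = 0 and k = 1 (AR order 1):
  gamma(0) = phi_1 gamma(1) + c_0
  gamma(1) = phi_1 gamma(0) + c_1
Substituting the second into the first: gamma(0) (1 - phi_1^2) = c_0 + phi_1 c_1, so
  gamma(0) = (c_0 + phi_1 c_1) / (1 - phi_1^2) = (2.285792 + (-0.479)(1.374)) / (1 - (-0.479)^2) = 1.627646 / 0.770559 = 2.112293.
  gamma(1) = phi_1 gamma(0) + c_1 = (-0.479)(2.112293) + (1.374) = 0.362212.
Therefore gamma(1) = 0.3622 (to 4 decimal places).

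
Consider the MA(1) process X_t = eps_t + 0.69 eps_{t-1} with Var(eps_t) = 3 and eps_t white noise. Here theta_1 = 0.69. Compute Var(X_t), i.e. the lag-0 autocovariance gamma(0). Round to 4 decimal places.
\gamma(0) = 4.4283

For an MA(q) process X_t = eps_t + sum_i theta_i eps_{t-i} with
Var(eps_t) = sigma^2, the variance is
  gamma(0) = sigma^2 * (1 + sum_i theta_i^2).
  sum_i theta_i^2 = (0.69)^2 = 0.4761.
  gamma(0) = 3 * (1 + 0.4761) = 3 * 1.4761 = 4.4283.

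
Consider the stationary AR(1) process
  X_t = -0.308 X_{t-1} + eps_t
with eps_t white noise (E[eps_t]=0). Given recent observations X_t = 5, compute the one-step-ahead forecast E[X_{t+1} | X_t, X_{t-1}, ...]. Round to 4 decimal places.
E[X_{t+1} \mid \mathcal F_t] = -1.5400

For an AR(p) model X_t = c + sum_i phi_i X_{t-i} + eps_t, the
one-step-ahead conditional mean is
  E[X_{t+1} | X_t, ...] = c + sum_i phi_i X_{t+1-i}.
Substitute known values:
  E[X_{t+1} | ...] = (-0.308) * (5)
                   = -1.5400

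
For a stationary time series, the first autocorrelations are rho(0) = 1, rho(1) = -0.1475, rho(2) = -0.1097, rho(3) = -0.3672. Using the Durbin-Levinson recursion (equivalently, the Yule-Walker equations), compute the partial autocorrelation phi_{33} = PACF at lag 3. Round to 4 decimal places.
\phi_{33} = -0.4220

The PACF at lag k is phi_{kk}, the last component of the solution
to the Yule-Walker system G_k phi = r_k where
  (G_k)_{ij} = rho(|i - j|), (r_k)_i = rho(i), i,j = 1..k.
Equivalently, Durbin-Levinson gives phi_{kk} iteratively:
  phi_{11} = rho(1)
  phi_{kk} = [rho(k) - sum_{j=1..k-1} phi_{k-1,j} rho(k-j)]
            / [1 - sum_{j=1..k-1} phi_{k-1,j} rho(j)],
  phi_{k,j} = phi_{k-1,j} - phi_{kk} phi_{k-1,k-j},  j = 1..k-1.
Step k = 1:
  phi_11 = rho(1) = -0.1475.
Step k = 2:
  phi_22 = [rho(2) - phi_11 rho(1)] / [1 - phi_11 rho(1)] = [-0.1097 - (-0.1475)(-0.1475)] / [1 - (-0.1475)(-0.1475)]
         = -0.13145625 / 0.97824375 = -0.13438.
  Update: phi_21 = phi_11 - phi_22 phi_11 = -0.1475 - (-0.13438)(-0.1475) = -0.167321.
Step k = 3:
  phi_33 = [rho(3) - phi_21 rho(2) - phi_22 rho(1)] / [1 - phi_21 rho(1) - phi_22 rho(2)]
    numerator   = -0.3672 - (-0.167321)(-0.1097) - (-0.13438)(-0.1475) = -0.40537614
    denominator = 1 - (-0.167321)(-0.1475) - (-0.13438)(-0.1097) = 0.96057868
  phi_33 = -0.40537614 / 0.96057868 = -0.422.
Therefore phi_{33} = -0.4220.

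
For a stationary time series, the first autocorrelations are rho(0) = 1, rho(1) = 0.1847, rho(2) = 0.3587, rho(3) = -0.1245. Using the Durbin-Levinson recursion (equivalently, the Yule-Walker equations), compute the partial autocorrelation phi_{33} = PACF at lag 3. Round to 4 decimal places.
\phi_{33} = -0.2691

The PACF at lag k is phi_{kk}, the last component of the solution
to the Yule-Walker system G_k phi = r_k where
  (G_k)_{ij} = rho(|i - j|), (r_k)_i = rho(i), i,j = 1..k.
Equivalently, Durbin-Levinson gives phi_{kk} iteratively:
  phi_{11} = rho(1)
  phi_{kk} = [rho(k) - sum_{j=1..k-1} phi_{k-1,j} rho(k-j)]
            / [1 - sum_{j=1..k-1} phi_{k-1,j} rho(j)],
  phi_{k,j} = phi_{k-1,j} - phi_{kk} phi_{k-1,k-j},  j = 1..k-1.
Step k = 1:
  phi_11 = rho(1) = 0.1847.
Step k = 2:
  phi_22 = [rho(2) - phi_11 rho(1)] / [1 - phi_11 rho(1)] = [0.3587 - (0.1847)(0.1847)] / [1 - (0.1847)(0.1847)]
         = 0.32458591 / 0.96588591 = 0.33605.
  Update: phi_21 = phi_11 - phi_22 phi_11 = 0.1847 - (0.33605)(0.1847) = 0.122632.
Step k = 3:
  phi_33 = [rho(3) - phi_21 rho(2) - phi_22 rho(1)] / [1 - phi_21 rho(1) - phi_22 rho(2)]
    numerator   = -0.1245 - (0.122632)(0.3587) - (0.33605)(0.1847) = -0.23055637
    denominator = 1 - (0.122632)(0.1847) - (0.33605)(0.3587) = 0.85680883
  phi_33 = -0.23055637 / 0.85680883 = -0.2691.
Therefore phi_{33} = -0.2691.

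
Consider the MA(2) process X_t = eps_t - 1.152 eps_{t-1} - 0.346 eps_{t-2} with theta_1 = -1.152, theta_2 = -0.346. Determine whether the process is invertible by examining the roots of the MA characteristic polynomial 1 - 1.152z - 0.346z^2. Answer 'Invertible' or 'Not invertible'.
\text{Not invertible}

The MA(q) characteristic polynomial is P(z) = 1 - 1.152z - 0.346z^2.
Invertibility requires all roots to lie outside the unit circle, i.e. |z| > 1 for every root.
Set 1 + (-1.152) z + (-0.346) z^2 = 0, i.e. a z^2 + b z + c = 0 with a = -0.346, b = -1.152, c = 1.
Discriminant D = b^2 - 4ac = (-1.152)^2 - 4*(-0.346)*1 = 1.327104 - (-1.384) = 2.711104.
D >= 0, so the roots are real: z = (-b +/- sqrt(D)) / (2a) = (1.152 +/- 1.646543) / (-0.692).
  z_1 = (1.152 + 1.646543) / (-0.692) = -4.0441,   |z_1| = 4.0441.
  z_2 = (1.152 - 1.646543) / (-0.692) = 0.7147,   |z_2| = 0.7147.
Moduli of all roots: 4.0441, 0.7147.
All moduli strictly greater than 1? No.
Verdict: Not invertible.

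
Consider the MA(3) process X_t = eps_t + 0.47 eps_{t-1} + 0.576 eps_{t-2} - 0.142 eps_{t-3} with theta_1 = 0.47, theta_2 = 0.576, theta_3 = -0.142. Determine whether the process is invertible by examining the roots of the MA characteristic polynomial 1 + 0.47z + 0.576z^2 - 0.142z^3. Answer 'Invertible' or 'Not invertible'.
\text{Invertible}

The MA(q) characteristic polynomial is P(z) = 1 + 0.47z + 0.576z^2 - 0.142z^3.
Invertibility requires all roots to lie outside the unit circle, i.e. |z| > 1 for every root.
Degree 3: look for a simple real root z0 first, then factor out (1 - z/z0) and solve the remaining quadratic.
Testing z0 = 5: P(5) = 1 + (0.47)(5) + (0.576)(5)^2 + (-0.142)(5)^3
  = 1 + (2.35) + (14.4) + (-17.75) = 0.  So z_0 = 5 is a root, |z_0| = 5.
Divide out the factor (1 - 0.2 z) = (1 - z/z0) (since 1/z0 = 0.2):
  P(z) = (1 - 0.2 z)(1 + (0.67) z + (0.71) z^2)
  [check: z-coef 0.67 - (0.2) = 0.47; z^2-coef 0.71 - (0.2)(0.67) = 0.576; z^3-coef -(0.2)(0.71) = -0.142.]
Remaining roots from the quadratic factor 1 + (0.67) z + (0.71) z^2:
  Set 1 + (0.67) z + (0.71) z^2 = 0, i.e. a z^2 + b z + c = 0 with a = 0.71, b = 0.67, c = 1.
  Discriminant D = b^2 - 4ac = (0.67)^2 - 4*(0.71)*1 = 0.4489 - (2.84) = -2.3911.
  D < 0, so the roots are the complex-conjugate pair z = (-b +/- i sqrt(-D)) / (2a) = -0.4718 +/- 1.089i.
  For a conjugate pair |z|^2 = z * conj(z) = (product of roots) = c/a = 1/(0.71) = 1.408451, so |z| = sqrt(1.408451) = 1.1868 for both roots.
Moduli of all roots: 5.0000, 1.1868, 1.1868.
All moduli strictly greater than 1? Yes.
Verdict: Invertible.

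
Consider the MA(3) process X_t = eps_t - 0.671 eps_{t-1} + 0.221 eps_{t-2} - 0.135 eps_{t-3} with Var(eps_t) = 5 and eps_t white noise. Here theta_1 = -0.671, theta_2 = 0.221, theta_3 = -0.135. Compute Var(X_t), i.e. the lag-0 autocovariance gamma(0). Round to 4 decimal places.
\gamma(0) = 7.5865

For an MA(q) process X_t = eps_t + sum_i theta_i eps_{t-i} with
Var(eps_t) = sigma^2, the variance is
  gamma(0) = sigma^2 * (1 + sum_i theta_i^2).
  sum_i theta_i^2 = (-0.671)^2 + (0.221)^2 + (-0.135)^2 = 0.450241 + 0.048841 + 0.018225 = 0.517307.
  gamma(0) = 5 * (1 + 0.517307) = 5 * 1.517307 = 7.586535, which rounds to 7.5865.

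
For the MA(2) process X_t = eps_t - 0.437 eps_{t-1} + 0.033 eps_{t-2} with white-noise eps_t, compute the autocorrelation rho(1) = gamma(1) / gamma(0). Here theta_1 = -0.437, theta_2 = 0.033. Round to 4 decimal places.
\rho(1) = -0.3787

For an MA(q) process with theta_0 = 1, the autocovariance is
  gamma(k) = sigma^2 * sum_{i=0..q-k} theta_i * theta_{i+k},
and rho(k) = gamma(k) / gamma(0). Sigma^2 cancels.
  numerator   = (1)*(-0.437) + (-0.437)*(0.033) = -0.451421.
  denominator = (1)^2 + (-0.437)^2 + (0.033)^2 = 1.192058.
  rho(1) = -0.451421 / 1.192058 = -0.3787.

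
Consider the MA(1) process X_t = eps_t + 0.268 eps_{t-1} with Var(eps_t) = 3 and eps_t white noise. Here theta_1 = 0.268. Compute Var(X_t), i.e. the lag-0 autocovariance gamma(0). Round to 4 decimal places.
\gamma(0) = 3.2155

For an MA(q) process X_t = eps_t + sum_i theta_i eps_{t-i} with
Var(eps_t) = sigma^2, the variance is
  gamma(0) = sigma^2 * (1 + sum_i theta_i^2).
  sum_i theta_i^2 = (0.268)^2 = 0.071824.
  gamma(0) = 3 * (1 + 0.071824) = 3 * 1.071824 = 3.215472, which rounds to 3.2155.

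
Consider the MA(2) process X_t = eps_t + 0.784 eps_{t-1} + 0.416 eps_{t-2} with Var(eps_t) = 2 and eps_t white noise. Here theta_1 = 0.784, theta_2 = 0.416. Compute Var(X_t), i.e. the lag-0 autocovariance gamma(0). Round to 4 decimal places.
\gamma(0) = 3.5754

For an MA(q) process X_t = eps_t + sum_i theta_i eps_{t-i} with
Var(eps_t) = sigma^2, the variance is
  gamma(0) = sigma^2 * (1 + sum_i theta_i^2).
  sum_i theta_i^2 = (0.784)^2 + (0.416)^2 = 0.614656 + 0.173056 = 0.787712.
  gamma(0) = 2 * (1 + 0.787712) = 2 * 1.787712 = 3.575424, which rounds to 3.5754.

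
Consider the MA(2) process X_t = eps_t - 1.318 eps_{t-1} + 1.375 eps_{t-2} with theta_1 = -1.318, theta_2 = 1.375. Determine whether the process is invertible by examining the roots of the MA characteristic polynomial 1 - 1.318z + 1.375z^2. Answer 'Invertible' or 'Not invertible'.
\text{Not invertible}

The MA(q) characteristic polynomial is P(z) = 1 - 1.318z + 1.375z^2.
Invertibility requires all roots to lie outside the unit circle, i.e. |z| > 1 for every root.
Set 1 + (-1.318) z + (1.375) z^2 = 0, i.e. a z^2 + b z + c = 0 with a = 1.375, b = -1.318, c = 1.
Discriminant D = b^2 - 4ac = (-1.318)^2 - 4*(1.375)*1 = 1.737124 - (5.5) = -3.762876.
D < 0, so the roots are the complex-conjugate pair z = (-b +/- i sqrt(-D)) / (2a) = 0.4793 +/- 0.7054i.
For a conjugate pair |z|^2 = z * conj(z) = (product of roots) = c/a = 1/(1.375) = 0.727273, so |z| = sqrt(0.727273) = 0.8528 for both roots.
Moduli of all roots: 0.8528, 0.8528.
All moduli strictly greater than 1? No.
Verdict: Not invertible.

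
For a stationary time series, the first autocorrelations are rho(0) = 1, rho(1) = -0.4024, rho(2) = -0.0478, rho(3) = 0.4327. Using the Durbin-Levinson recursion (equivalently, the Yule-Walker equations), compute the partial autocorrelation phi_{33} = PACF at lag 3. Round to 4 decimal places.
\phi_{33} = 0.3920

The PACF at lag k is phi_{kk}, the last component of the solution
to the Yule-Walker system G_k phi = r_k where
  (G_k)_{ij} = rho(|i - j|), (r_k)_i = rho(i), i,j = 1..k.
Equivalently, Durbin-Levinson gives phi_{kk} iteratively:
  phi_{11} = rho(1)
  phi_{kk} = [rho(k) - sum_{j=1..k-1} phi_{k-1,j} rho(k-j)]
            / [1 - sum_{j=1..k-1} phi_{k-1,j} rho(j)],
  phi_{k,j} = phi_{k-1,j} - phi_{kk} phi_{k-1,k-j},  j = 1..k-1.
Step k = 1:
  phi_11 = rho(1) = -0.4024.
Step k = 2:
  phi_22 = [rho(2) - phi_11 rho(1)] / [1 - phi_11 rho(1)] = [-0.0478 - (-0.4024)(-0.4024)] / [1 - (-0.4024)(-0.4024)]
         = -0.20972576 / 0.83807424 = -0.250247.
  Update: phi_21 = phi_11 - phi_22 phi_11 = -0.4024 - (-0.250247)(-0.4024) = -0.503099.
Step k = 3:
  phi_33 = [rho(3) - phi_21 rho(2) - phi_22 rho(1)] / [1 - phi_21 rho(1) - phi_22 rho(2)]
    numerator   = 0.4327 - (-0.503099)(-0.0478) - (-0.250247)(-0.4024) = 0.30795236
    denominator = 1 - (-0.503099)(-0.4024) - (-0.250247)(-0.0478) = 0.78559095
  phi_33 = 0.30795236 / 0.78559095 = 0.392.
Therefore phi_{33} = 0.3920.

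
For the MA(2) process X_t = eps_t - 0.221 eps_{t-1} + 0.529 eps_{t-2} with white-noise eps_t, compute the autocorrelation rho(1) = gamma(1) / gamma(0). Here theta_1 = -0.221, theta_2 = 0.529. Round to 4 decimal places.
\rho(1) = -0.2543

For an MA(q) process with theta_0 = 1, the autocovariance is
  gamma(k) = sigma^2 * sum_{i=0..q-k} theta_i * theta_{i+k},
and rho(k) = gamma(k) / gamma(0). Sigma^2 cancels.
  numerator   = (1)*(-0.221) + (-0.221)*(0.529) = -0.337909.
  denominator = (1)^2 + (-0.221)^2 + (0.529)^2 = 1.328682.
  rho(1) = -0.337909 / 1.328682 = -0.2543.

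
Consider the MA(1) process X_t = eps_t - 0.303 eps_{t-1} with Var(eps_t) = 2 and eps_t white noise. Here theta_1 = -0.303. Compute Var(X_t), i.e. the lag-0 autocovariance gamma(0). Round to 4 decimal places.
\gamma(0) = 2.1836

For an MA(q) process X_t = eps_t + sum_i theta_i eps_{t-i} with
Var(eps_t) = sigma^2, the variance is
  gamma(0) = sigma^2 * (1 + sum_i theta_i^2).
  sum_i theta_i^2 = (-0.303)^2 = 0.091809.
  gamma(0) = 2 * (1 + 0.091809) = 2 * 1.091809 = 2.183618, which rounds to 2.1836.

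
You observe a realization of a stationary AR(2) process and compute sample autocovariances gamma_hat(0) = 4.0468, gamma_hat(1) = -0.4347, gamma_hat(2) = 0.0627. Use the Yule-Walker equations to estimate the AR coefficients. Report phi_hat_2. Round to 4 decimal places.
\hat\phi_{2} = 0.0040

The Yule-Walker equations for an AR(p) process read, in matrix form,
  Gamma_p phi = r_p,   with   (Gamma_p)_{ij} = gamma(|i - j|),
                       (r_p)_i = gamma(i),   i,j = 1..p.
Substitute the sample gammas (Toeplitz matrix and right-hand side of size 2):
  Gamma_p = [[4.0468, -0.4347], [-0.4347, 4.0468]]
  r_p     = [-0.4347, 0.0627]
Written out:
  4.0468 phi_1 - 0.4347 phi_2 = -0.4347
  -0.4347 phi_1 + 4.0468 phi_2 = 0.0627
Solve by Cramer's rule:
  det = gamma(0)^2 - gamma(1)^2 = (4.0468)^2 - (-0.4347)^2 = 16.37659024 - 0.18896409 = 16.18762615
  phi_hat_1 = [gamma(1) gamma(0) - gamma(1) gamma(2)] / det = [(-0.4347)(4.0468) - (-0.4347)(0.0627)] / 16.18762615 = -1.73188827 / 16.18762615 = -0.107
  phi_hat_2 = [gamma(0) gamma(2) - gamma(1)^2] / det = [(4.0468)(0.0627) - (-0.4347)^2] / 16.18762615 = 0.06477027 / 16.18762615 = 0.004
So phi_hat = [-0.1070, 0.0040].
Therefore phi_hat_2 = 0.0040.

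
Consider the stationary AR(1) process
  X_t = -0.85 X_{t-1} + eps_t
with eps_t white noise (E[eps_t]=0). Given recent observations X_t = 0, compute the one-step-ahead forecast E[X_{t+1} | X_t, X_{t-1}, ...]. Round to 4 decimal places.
E[X_{t+1} \mid \mathcal F_t] = 0.0000

For an AR(p) model X_t = c + sum_i phi_i X_{t-i} + eps_t, the
one-step-ahead conditional mean is
  E[X_{t+1} | X_t, ...] = c + sum_i phi_i X_{t+1-i}.
Substitute known values:
  E[X_{t+1} | ...] = (-0.85) * (0)
                   = 0.0000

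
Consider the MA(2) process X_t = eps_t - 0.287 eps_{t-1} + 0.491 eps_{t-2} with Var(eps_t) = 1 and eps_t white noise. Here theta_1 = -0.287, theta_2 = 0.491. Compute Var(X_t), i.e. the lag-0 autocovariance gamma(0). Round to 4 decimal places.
\gamma(0) = 1.3235

For an MA(q) process X_t = eps_t + sum_i theta_i eps_{t-i} with
Var(eps_t) = sigma^2, the variance is
  gamma(0) = sigma^2 * (1 + sum_i theta_i^2).
  sum_i theta_i^2 = (-0.287)^2 + (0.491)^2 = 0.082369 + 0.241081 = 0.32345.
  gamma(0) = 1 * (1 + 0.32345) = 1 * 1.32345 = 1.32345, which rounds to 1.3235.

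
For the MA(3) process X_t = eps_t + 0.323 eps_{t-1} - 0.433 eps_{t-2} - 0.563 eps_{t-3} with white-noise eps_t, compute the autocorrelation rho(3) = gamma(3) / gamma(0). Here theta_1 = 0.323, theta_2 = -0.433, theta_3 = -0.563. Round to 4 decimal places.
\rho(3) = -0.3500

For an MA(q) process with theta_0 = 1, the autocovariance is
  gamma(k) = sigma^2 * sum_{i=0..q-k} theta_i * theta_{i+k},
and rho(k) = gamma(k) / gamma(0). Sigma^2 cancels.
  numerator   = (1)*(-0.563) = -0.563.
  denominator = (1)^2 + (0.323)^2 + (-0.433)^2 + (-0.563)^2 = 1.608787.
  rho(3) = -0.563 / 1.608787 = -0.3500.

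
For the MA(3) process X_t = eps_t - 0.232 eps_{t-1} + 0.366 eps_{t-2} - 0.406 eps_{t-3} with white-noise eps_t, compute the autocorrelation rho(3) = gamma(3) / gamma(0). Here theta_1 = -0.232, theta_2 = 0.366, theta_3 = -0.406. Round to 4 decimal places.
\rho(3) = -0.3002

For an MA(q) process with theta_0 = 1, the autocovariance is
  gamma(k) = sigma^2 * sum_{i=0..q-k} theta_i * theta_{i+k},
and rho(k) = gamma(k) / gamma(0). Sigma^2 cancels.
  numerator   = (1)*(-0.406) = -0.406.
  denominator = (1)^2 + (-0.232)^2 + (0.366)^2 + (-0.406)^2 = 1.352616.
  rho(3) = -0.406 / 1.352616 = -0.3002.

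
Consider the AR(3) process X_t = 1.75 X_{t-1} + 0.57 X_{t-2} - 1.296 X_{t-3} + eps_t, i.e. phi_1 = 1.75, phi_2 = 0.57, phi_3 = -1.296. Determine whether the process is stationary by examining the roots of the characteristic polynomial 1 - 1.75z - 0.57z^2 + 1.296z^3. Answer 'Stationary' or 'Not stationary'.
\text{Not stationary}

The AR(p) characteristic polynomial is P(z) = 1 - 1.75z - 0.57z^2 + 1.296z^3.
Stationarity requires all roots to lie outside the unit circle, i.e. |z| > 1 for every root.
Degree 3: look for a simple real root z0 first, then factor out (1 - z/z0) and solve the remaining quadratic.
Testing z0 = 0.625: P(0.625) = 1 + (-1.75)(0.625) + (-0.57)(0.625)^2 + (1.296)(0.625)^3
  = 1 + (-1.09375) + (-0.222656) + (0.316406) = 0.  So z_0 = 0.625 is a root, |z_0| = 0.625.
Divide out the factor (1 - 1.6 z) = (1 - z/z0) (since 1/z0 = 1.6):
  P(z) = (1 - 1.6 z)(1 + (-0.15) z + (-0.81) z^2)
  [check: z-coef -0.15 - (1.6) = -1.75; z^2-coef -0.81 - (1.6)(-0.15) = -0.57; z^3-coef -(1.6)(-0.81) = 1.296.]
Remaining roots from the quadratic factor 1 + (-0.15) z + (-0.81) z^2:
  Set 1 + (-0.15) z + (-0.81) z^2 = 0, i.e. a z^2 + b z + c = 0 with a = -0.81, b = -0.15, c = 1.
  Discriminant D = b^2 - 4ac = (-0.15)^2 - 4*(-0.81)*1 = 0.0225 - (-3.24) = 3.2625.
  D >= 0, so the roots are real: z = (-b +/- sqrt(D)) / (2a) = (0.15 +/- 1.806239) / (-1.62).
    z_1 = (0.15 + 1.806239) / (-1.62) = -1.2076,   |z_1| = 1.2076.
    z_2 = (0.15 - 1.806239) / (-1.62) = 1.0224,   |z_2| = 1.0224.
Moduli of all roots: 0.6250, 1.2076, 1.0224.
All moduli strictly greater than 1? No.
Verdict: Not stationary.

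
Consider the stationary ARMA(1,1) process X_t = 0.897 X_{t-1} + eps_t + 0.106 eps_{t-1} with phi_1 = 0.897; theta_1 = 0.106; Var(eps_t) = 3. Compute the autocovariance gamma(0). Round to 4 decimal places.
\gamma(0) = 18.4461

Multiply the model equation by X_{t-k} and take expectations. With theta_0 = psi_0 = 1 and psi_j the MA(infinity) weights, this gives
  gamma(k) - sum_i phi_i gamma(k-i) = c_k,
  c_k = sigma^2 * sum_{j=k..q} theta_j psi_{j-k}   (c_k = 0 for k > q),
using gamma(-m) = gamma(m).
psi-weights needed (psi_j = theta_j + sum_i phi_i psi_{j-i}):
  psi_1 = theta_1 + phi_1 = 0.106 + (0.897) = 1.003
Right-hand sides:
  c_0 = sigma^2 (1 + theta_1 psi_1) = 3 * (1 + (0.106)(1.003)) = 3 * 1.106318 = 3.318954
  c_1 = sigma^2 theta_1 = 3 * (0.106) = 0.318
  c_2 = 0
Equations for k = 0 and k = 1 (AR order 1):
  gamma(0) = phi_1 gamma(1) + c_0
  gamma(1) = phi_1 gamma(0) + c_1
Substituting the second into the first: gamma(0) (1 - phi_1^2) = c_0 + phi_1 c_1, so
  gamma(0) = (c_0 + phi_1 c_1) / (1 - phi_1^2) = (3.318954 + (0.897)(0.318)) / (1 - (0.897)^2) = 3.6042 / 0.195391 = 18.44609.
Therefore gamma(0) = 18.4461 (to 4 decimal places).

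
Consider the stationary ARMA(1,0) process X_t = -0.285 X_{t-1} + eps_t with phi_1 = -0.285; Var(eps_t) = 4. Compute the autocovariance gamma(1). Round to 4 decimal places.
\gamma(1) = -1.2408

Multiply the model equation by X_{t-k} and take expectations. With theta_0 = psi_0 = 1 and psi_j the MA(infinity) weights, this gives
  gamma(k) - sum_i phi_i gamma(k-i) = c_k,
  c_k = sigma^2 * sum_{j=k..q} theta_j psi_{j-k}   (c_k = 0 for k > q),
using gamma(-m) = gamma(m).
Pure AR (q = 0): c_0 = sigma^2 = 4, c_k = 0 for k >= 1.
Equations for k = 0 and k = 1 (AR order 1):
  gamma(0) = phi_1 gamma(1) + c_0
  gamma(1) = phi_1 gamma(0) + c_1
Substituting the second into the first: gamma(0) (1 - phi_1^2) = c_0 + phi_1 c_1, so
  gamma(0) = c_0 / (1 - phi_1^2) = 4 / (1 - (-0.285)^2) = 4 / 0.918775 = 4.353623.
  gamma(1) = phi_1 gamma(0) = (-0.285)(4.353623) = -1.240783.
Therefore gamma(1) = -1.2408 (to 4 decimal places).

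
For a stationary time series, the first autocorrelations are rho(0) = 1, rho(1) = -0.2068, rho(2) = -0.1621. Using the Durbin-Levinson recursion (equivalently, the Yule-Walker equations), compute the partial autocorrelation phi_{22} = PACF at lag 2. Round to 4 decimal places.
\phi_{22} = -0.2140

The PACF at lag k is phi_{kk}, the last component of the solution
to the Yule-Walker system G_k phi = r_k where
  (G_k)_{ij} = rho(|i - j|), (r_k)_i = rho(i), i,j = 1..k.
Equivalently, Durbin-Levinson gives phi_{kk} iteratively:
  phi_{11} = rho(1)
  phi_{kk} = [rho(k) - sum_{j=1..k-1} phi_{k-1,j} rho(k-j)]
            / [1 - sum_{j=1..k-1} phi_{k-1,j} rho(j)],
  phi_{k,j} = phi_{k-1,j} - phi_{kk} phi_{k-1,k-j},  j = 1..k-1.
Step k = 1:
  phi_11 = rho(1) = -0.2068.
Step k = 2:
  phi_22 = [rho(2) - phi_11 rho(1)] / [1 - phi_11 rho(1)] = [-0.1621 - (-0.2068)(-0.2068)] / [1 - (-0.2068)(-0.2068)]
         = -0.20486624 / 0.95723376 = -0.214.
Therefore phi_{22} = -0.2140.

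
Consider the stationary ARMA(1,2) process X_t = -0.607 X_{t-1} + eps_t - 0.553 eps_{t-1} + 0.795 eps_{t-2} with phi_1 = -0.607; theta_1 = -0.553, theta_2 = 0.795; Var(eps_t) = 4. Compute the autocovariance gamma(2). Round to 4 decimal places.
\gamma(2) = 15.4632

Multiply the model equation by X_{t-k} and take expectations. With theta_0 = psi_0 = 1 and psi_j the MA(infinity) weights, this gives
  gamma(k) - sum_i phi_i gamma(k-i) = c_k,
  c_k = sigma^2 * sum_{j=k..q} theta_j psi_{j-k}   (c_k = 0 for k > q),
using gamma(-m) = gamma(m).
psi-weights needed (psi_j = theta_j + sum_i phi_i psi_{j-i}):
  psi_1 = theta_1 + phi_1 = -0.553 + (-0.607) = -1.16
  psi_2 = theta_2 + phi_1 psi_1 = 0.795 + (-0.607)(-1.16) = 1.49912
Right-hand sides:
  c_0 = sigma^2 (1 + theta_1 psi_1 + theta_2 psi_2) = 4 * (1 + (-0.553)(-1.16) + (0.795)(1.49912)) = 4 * 2.83328 = 11.333122
  c_1 = sigma^2 (theta_1 + theta_2 psi_1) = 4 * (-0.553 + (0.795)(-1.16)) = -5.9008
  c_2 = sigma^2 theta_2 = 4 * (0.795) = 3.18
Equations for k = 0 and k = 1 (AR order 1):
  gamma(0) = phi_1 gamma(1) + c_0
  gamma(1) = phi_1 gamma(0) + c_1
Substituting the second into the first: gamma(0) (1 - phi_1^2) = c_0 + phi_1 c_1, so
  gamma(0) = (c_0 + phi_1 c_1) / (1 - phi_1^2) = (11.333122 + (-0.607)(-5.9008)) / (1 - (-0.607)^2) = 14.914907 / 0.631551 = 23.616315.
  gamma(1) = phi_1 gamma(0) + c_1 = (-0.607)(23.616315) + (-5.9008) = -20.235903.
For k = 2: gamma(2) = phi_1 gamma(1) + c_2
  = (-0.607)(-20.235903) + (3.18) = 15.463193.
Therefore gamma(2) = 15.4632 (to 4 decimal places).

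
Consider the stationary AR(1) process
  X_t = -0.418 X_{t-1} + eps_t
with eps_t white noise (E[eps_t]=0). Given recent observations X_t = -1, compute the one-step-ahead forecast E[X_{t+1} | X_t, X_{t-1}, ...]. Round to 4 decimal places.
E[X_{t+1} \mid \mathcal F_t] = 0.4180

For an AR(p) model X_t = c + sum_i phi_i X_{t-i} + eps_t, the
one-step-ahead conditional mean is
  E[X_{t+1} | X_t, ...] = c + sum_i phi_i X_{t+1-i}.
Substitute known values:
  E[X_{t+1} | ...] = (-0.418) * (-1)
                   = 0.4180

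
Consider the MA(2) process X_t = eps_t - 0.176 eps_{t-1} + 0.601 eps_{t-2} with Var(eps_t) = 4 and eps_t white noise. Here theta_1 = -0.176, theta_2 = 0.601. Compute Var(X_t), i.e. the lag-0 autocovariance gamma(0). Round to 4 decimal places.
\gamma(0) = 5.5687

For an MA(q) process X_t = eps_t + sum_i theta_i eps_{t-i} with
Var(eps_t) = sigma^2, the variance is
  gamma(0) = sigma^2 * (1 + sum_i theta_i^2).
  sum_i theta_i^2 = (-0.176)^2 + (0.601)^2 = 0.030976 + 0.361201 = 0.392177.
  gamma(0) = 4 * (1 + 0.392177) = 4 * 1.392177 = 5.568708, which rounds to 5.5687.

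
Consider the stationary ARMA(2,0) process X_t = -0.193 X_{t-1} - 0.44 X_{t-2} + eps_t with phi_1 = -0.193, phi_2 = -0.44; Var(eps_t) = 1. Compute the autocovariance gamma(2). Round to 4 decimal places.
\gamma(2) = -0.5230

Multiply the model equation by X_{t-k} and take expectations. With theta_0 = psi_0 = 1 and psi_j the MA(infinity) weights, this gives
  gamma(k) - sum_i phi_i gamma(k-i) = c_k,
  c_k = sigma^2 * sum_{j=k..q} theta_j psi_{j-k}   (c_k = 0 for k > q),
using gamma(-m) = gamma(m).
Pure AR (q = 0): c_0 = sigma^2 = 1, c_k = 0 for k >= 1.
Equations for k = 0, 1, 2 (AR order 2, c_2 = 0):
  (E0) gamma(0) = phi_1 gamma(1) + phi_2 gamma(2) + c_0
  (E1) gamma(1) = phi_1 gamma(0) + phi_2 gamma(1) + c_1
  (E2) gamma(2) = phi_1 gamma(1) + phi_2 gamma(0)
From (E1): gamma(1) = A gamma(0) + B with
  A = phi_1 / (1 - phi_2) = -0.193 / 1.44 = -0.134028,   B = c_1 / (1 - phi_2) = 0 / 1.44 = 0.
Insert (E2) into (E0): gamma(0) (1 - phi_2^2) = phi_1 (1 + phi_2) gamma(1) + c_0.
  phi_1 (1 + phi_2) = (-0.193)(0.56) = -0.10808,   1 - phi_2^2 = 0.8064.
Replace gamma(1) by A gamma(0) + B and collect gamma(0):
  gamma(0) [0.8064 - (-0.10808)(-0.134028)] = c_0 = 1
  gamma(0) * 0.791914 = 1
  gamma(0) = 1 / 0.791914 = 1.262763.
  gamma(1) = A gamma(0) = (-0.134028)(1.262763) = -0.169245.
  gamma(2) = phi_1 gamma(1) + phi_2 gamma(0) = (-0.193)(-0.169245) + (-0.44)(1.262763) = -0.522951.
Therefore gamma(2) = -0.5230 (to 4 decimal places).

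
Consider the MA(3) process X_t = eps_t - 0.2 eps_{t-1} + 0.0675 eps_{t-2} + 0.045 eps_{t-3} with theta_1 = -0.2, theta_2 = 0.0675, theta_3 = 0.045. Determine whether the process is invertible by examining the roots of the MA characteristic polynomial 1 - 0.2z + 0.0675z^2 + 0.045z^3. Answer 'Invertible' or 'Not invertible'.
\text{Invertible}

The MA(q) characteristic polynomial is P(z) = 1 - 0.2z + 0.0675z^2 + 0.045z^3.
Invertibility requires all roots to lie outside the unit circle, i.e. |z| > 1 for every root.
Degree 3: look for a simple real root z0 first, then factor out (1 - z/z0) and solve the remaining quadratic.
Testing z0 = -4: P(-4) = 1 + (-0.2)(-4) + (0.0675)(-4)^2 + (0.045)(-4)^3
  = 1 + (0.8) + (1.08) + (-2.88) = 0.  So z_0 = -4 is a root, |z_0| = 4.
Divide out the factor (1 + 0.25 z) = (1 - z/z0) (since 1/z0 = -0.25):
  P(z) = (1 + 0.25 z)(1 + (-0.45) z + (0.18) z^2)
  [check: z-coef -0.45 - (-0.25) = -0.2; z^2-coef 0.18 - (-0.25)(-0.45) = 0.0675; z^3-coef -(-0.25)(0.18) = 0.045.]
Remaining roots from the quadratic factor 1 + (-0.45) z + (0.18) z^2:
  Set 1 + (-0.45) z + (0.18) z^2 = 0, i.e. a z^2 + b z + c = 0 with a = 0.18, b = -0.45, c = 1.
  Discriminant D = b^2 - 4ac = (-0.45)^2 - 4*(0.18)*1 = 0.2025 - (0.72) = -0.5175.
  D < 0, so the roots are the complex-conjugate pair z = (-b +/- i sqrt(-D)) / (2a) = 1.25 +/- 1.9983i.
  For a conjugate pair |z|^2 = z * conj(z) = (product of roots) = c/a = 1/(0.18) = 5.555556, so |z| = sqrt(5.555556) = 2.357 for both roots.
Moduli of all roots: 4.0000, 2.3570, 2.3570.
All moduli strictly greater than 1? Yes.
Verdict: Invertible.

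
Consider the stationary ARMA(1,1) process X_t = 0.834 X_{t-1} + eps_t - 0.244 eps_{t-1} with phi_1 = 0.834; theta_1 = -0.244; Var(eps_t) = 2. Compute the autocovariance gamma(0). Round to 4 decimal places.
\gamma(0) = 4.2868

Multiply the model equation by X_{t-k} and take expectations. With theta_0 = psi_0 = 1 and psi_j the MA(infinity) weights, this gives
  gamma(k) - sum_i phi_i gamma(k-i) = c_k,
  c_k = sigma^2 * sum_{j=k..q} theta_j psi_{j-k}   (c_k = 0 for k > q),
using gamma(-m) = gamma(m).
psi-weights needed (psi_j = theta_j + sum_i phi_i psi_{j-i}):
  psi_1 = theta_1 + phi_1 = -0.244 + (0.834) = 0.59
Right-hand sides:
  c_0 = sigma^2 (1 + theta_1 psi_1) = 2 * (1 + (-0.244)(0.59)) = 2 * 0.85604 = 1.71208
  c_1 = sigma^2 theta_1 = 2 * (-0.244) = -0.488
  c_2 = 0
Equations for k = 0 and k = 1 (AR order 1):
  gamma(0) = phi_1 gamma(1) + c_0
  gamma(1) = phi_1 gamma(0) + c_1
Substituting the second into the first: gamma(0) (1 - phi_1^2) = c_0 + phi_1 c_1, so
  gamma(0) = (c_0 + phi_1 c_1) / (1 - phi_1^2) = (1.71208 + (0.834)(-0.488)) / (1 - (0.834)^2) = 1.305088 / 0.304444 = 4.286792.
Therefore gamma(0) = 4.2868 (to 4 decimal places).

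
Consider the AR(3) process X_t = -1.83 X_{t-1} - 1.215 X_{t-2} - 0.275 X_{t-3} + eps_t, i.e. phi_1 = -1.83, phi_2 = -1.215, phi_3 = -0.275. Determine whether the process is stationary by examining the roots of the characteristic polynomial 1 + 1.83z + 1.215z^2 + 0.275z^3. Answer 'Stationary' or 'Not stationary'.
\text{Stationary}

The AR(p) characteristic polynomial is P(z) = 1 + 1.83z + 1.215z^2 + 0.275z^3.
Stationarity requires all roots to lie outside the unit circle, i.e. |z| > 1 for every root.
Degree 3: look for a simple real root z0 first, then factor out (1 - z/z0) and solve the remaining quadratic.
Testing z0 = -2: P(-2) = 1 + (1.83)(-2) + (1.215)(-2)^2 + (0.275)(-2)^3
  = 1 + (-3.66) + (4.86) + (-2.2) = 0.  So z_0 = -2 is a root, |z_0| = 2.
Divide out the factor (1 + 0.5 z) = (1 - z/z0) (since 1/z0 = -0.5):
  P(z) = (1 + 0.5 z)(1 + (1.33) z + (0.55) z^2)
  [check: z-coef 1.33 - (-0.5) = 1.83; z^2-coef 0.55 - (-0.5)(1.33) = 1.215; z^3-coef -(-0.5)(0.55) = 0.275.]
Remaining roots from the quadratic factor 1 + (1.33) z + (0.55) z^2:
  Set 1 + (1.33) z + (0.55) z^2 = 0, i.e. a z^2 + b z + c = 0 with a = 0.55, b = 1.33, c = 1.
  Discriminant D = b^2 - 4ac = (1.33)^2 - 4*(0.55)*1 = 1.7689 - (2.2) = -0.4311.
  D < 0, so the roots are the complex-conjugate pair z = (-b +/- i sqrt(-D)) / (2a) = -1.2091 +/- 0.5969i.
  For a conjugate pair |z|^2 = z * conj(z) = (product of roots) = c/a = 1/(0.55) = 1.818182, so |z| = sqrt(1.818182) = 1.3484 for both roots.
Moduli of all roots: 2.0000, 1.3484, 1.3484.
All moduli strictly greater than 1? Yes.
Verdict: Stationary.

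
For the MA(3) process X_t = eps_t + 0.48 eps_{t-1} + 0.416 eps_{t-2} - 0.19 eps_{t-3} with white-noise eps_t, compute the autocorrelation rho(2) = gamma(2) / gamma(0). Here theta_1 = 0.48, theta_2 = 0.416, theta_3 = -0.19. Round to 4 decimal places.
\rho(2) = 0.2256

For an MA(q) process with theta_0 = 1, the autocovariance is
  gamma(k) = sigma^2 * sum_{i=0..q-k} theta_i * theta_{i+k},
and rho(k) = gamma(k) / gamma(0). Sigma^2 cancels.
  numerator   = (1)*(0.416) + (0.48)*(-0.19) = 0.3248.
  denominator = (1)^2 + (0.48)^2 + (0.416)^2 + (-0.19)^2 = 1.439556.
  rho(2) = 0.3248 / 1.439556 = 0.2256.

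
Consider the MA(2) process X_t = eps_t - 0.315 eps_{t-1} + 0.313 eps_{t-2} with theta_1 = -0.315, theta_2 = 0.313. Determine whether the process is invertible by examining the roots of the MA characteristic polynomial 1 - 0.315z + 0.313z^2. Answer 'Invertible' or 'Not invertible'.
\text{Invertible}

The MA(q) characteristic polynomial is P(z) = 1 - 0.315z + 0.313z^2.
Invertibility requires all roots to lie outside the unit circle, i.e. |z| > 1 for every root.
Set 1 + (-0.315) z + (0.313) z^2 = 0, i.e. a z^2 + b z + c = 0 with a = 0.313, b = -0.315, c = 1.
Discriminant D = b^2 - 4ac = (-0.315)^2 - 4*(0.313)*1 = 0.099225 - (1.252) = -1.152775.
D < 0, so the roots are the complex-conjugate pair z = (-b +/- i sqrt(-D)) / (2a) = 0.5032 +/- 1.7151i.
For a conjugate pair |z|^2 = z * conj(z) = (product of roots) = c/a = 1/(0.313) = 3.194888, so |z| = sqrt(3.194888) = 1.7874 for both roots.
Moduli of all roots: 1.7874, 1.7874.
All moduli strictly greater than 1? Yes.
Verdict: Invertible.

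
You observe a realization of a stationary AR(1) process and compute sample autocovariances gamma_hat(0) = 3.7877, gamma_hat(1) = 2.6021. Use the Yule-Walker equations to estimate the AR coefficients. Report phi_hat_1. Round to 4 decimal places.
\hat\phi_{1} = 0.6870

The Yule-Walker equations for an AR(p) process read, in matrix form,
  Gamma_p phi = r_p,   with   (Gamma_p)_{ij} = gamma(|i - j|),
                       (r_p)_i = gamma(i),   i,j = 1..p.
Substitute the sample gammas (Toeplitz matrix and right-hand side of size 1):
  Gamma_p = [[3.7877]]
  r_p     = [2.6021]
With p = 1 this is the single equation gamma(0) phi_1 = gamma(1):
  phi_hat_1 = gamma(1) / gamma(0) = 2.6021 / 3.7877 = 0.6870.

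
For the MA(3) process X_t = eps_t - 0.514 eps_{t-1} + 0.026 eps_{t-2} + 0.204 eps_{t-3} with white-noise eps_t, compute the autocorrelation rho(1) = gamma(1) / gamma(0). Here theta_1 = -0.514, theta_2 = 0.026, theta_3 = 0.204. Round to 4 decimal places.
\rho(1) = -0.3996

For an MA(q) process with theta_0 = 1, the autocovariance is
  gamma(k) = sigma^2 * sum_{i=0..q-k} theta_i * theta_{i+k},
and rho(k) = gamma(k) / gamma(0). Sigma^2 cancels.
  numerator   = (1)*(-0.514) + (-0.514)*(0.026) + (0.026)*(0.204) = -0.52206.
  denominator = (1)^2 + (-0.514)^2 + (0.026)^2 + (0.204)^2 = 1.306488.
  rho(1) = -0.52206 / 1.306488 = -0.3996.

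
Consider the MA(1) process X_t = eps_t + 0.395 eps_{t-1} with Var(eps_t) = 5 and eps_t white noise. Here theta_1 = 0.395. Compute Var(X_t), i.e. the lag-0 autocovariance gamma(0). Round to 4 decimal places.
\gamma(0) = 5.7801

For an MA(q) process X_t = eps_t + sum_i theta_i eps_{t-i} with
Var(eps_t) = sigma^2, the variance is
  gamma(0) = sigma^2 * (1 + sum_i theta_i^2).
  sum_i theta_i^2 = (0.395)^2 = 0.156025.
  gamma(0) = 5 * (1 + 0.156025) = 5 * 1.156025 = 5.780125, which rounds to 5.7801.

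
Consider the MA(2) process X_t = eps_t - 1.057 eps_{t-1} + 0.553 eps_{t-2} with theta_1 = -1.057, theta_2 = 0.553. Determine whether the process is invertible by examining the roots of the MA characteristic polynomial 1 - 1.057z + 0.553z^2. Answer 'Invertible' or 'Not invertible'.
\text{Invertible}

The MA(q) characteristic polynomial is P(z) = 1 - 1.057z + 0.553z^2.
Invertibility requires all roots to lie outside the unit circle, i.e. |z| > 1 for every root.
Set 1 + (-1.057) z + (0.553) z^2 = 0, i.e. a z^2 + b z + c = 0 with a = 0.553, b = -1.057, c = 1.
Discriminant D = b^2 - 4ac = (-1.057)^2 - 4*(0.553)*1 = 1.117249 - (2.212) = -1.094751.
D < 0, so the roots are the complex-conjugate pair z = (-b +/- i sqrt(-D)) / (2a) = 0.9557 +/- 0.946i.
For a conjugate pair |z|^2 = z * conj(z) = (product of roots) = c/a = 1/(0.553) = 1.808318, so |z| = sqrt(1.808318) = 1.3447 for both roots.
Moduli of all roots: 1.3447, 1.3447.
All moduli strictly greater than 1? Yes.
Verdict: Invertible.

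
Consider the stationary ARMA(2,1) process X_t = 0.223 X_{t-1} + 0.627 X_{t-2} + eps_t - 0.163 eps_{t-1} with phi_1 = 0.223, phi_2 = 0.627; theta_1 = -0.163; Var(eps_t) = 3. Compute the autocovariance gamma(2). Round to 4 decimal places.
\gamma(2) = 4.5723

Multiply the model equation by X_{t-k} and take expectations. With theta_0 = psi_0 = 1 and psi_j the MA(infinity) weights, this gives
  gamma(k) - sum_i phi_i gamma(k-i) = c_k,
  c_k = sigma^2 * sum_{j=k..q} theta_j psi_{j-k}   (c_k = 0 for k > q),
using gamma(-m) = gamma(m).
psi-weights needed (psi_j = theta_j + sum_i phi_i psi_{j-i}):
  psi_1 = theta_1 + phi_1 = -0.163 + (0.223) = 0.06
Right-hand sides:
  c_0 = sigma^2 (1 + theta_1 psi_1) = 3 * (1 + (-0.163)(0.06)) = 3 * 0.99022 = 2.97066
  c_1 = sigma^2 theta_1 = 3 * (-0.163) = -0.489
  c_2 = 0
Equations for k = 0, 1, 2 (AR order 2, c_2 = 0):
  (E0) gamma(0) = phi_1 gamma(1) + phi_2 gamma(2) + c_0
  (E1) gamma(1) = phi_1 gamma(0) + phi_2 gamma(1) + c_1
  (E2) gamma(2) = phi_1 gamma(1) + phi_2 gamma(0)
From (E1): gamma(1) = A gamma(0) + B with
  A = phi_1 / (1 - phi_2) = 0.223 / 0.373 = 0.597855,   B = c_1 / (1 - phi_2) = -0.489 / 0.373 = -1.310992.
Insert (E2) into (E0): gamma(0) (1 - phi_2^2) = phi_1 (1 + phi_2) gamma(1) + c_0.
  phi_1 (1 + phi_2) = (0.223)(1.627) = 0.362821,   1 - phi_2^2 = 0.606871.
Replace gamma(1) by A gamma(0) + B and collect gamma(0):
  gamma(0) [0.606871 - (0.362821)(0.597855)] = (0.362821)(-1.310992) + 2.97066
  gamma(0) * 0.389957 = 2.495005
  gamma(0) = 2.495005 / 0.389957 = 6.39816.
  gamma(1) = A gamma(0) + B = (0.597855)(6.39816) + (-1.310992) = 2.514182.
  gamma(2) = phi_1 gamma(1) + phi_2 gamma(0) = (0.223)(2.514182) + (0.627)(6.39816) = 4.572309.
Therefore gamma(2) = 4.5723 (to 4 decimal places).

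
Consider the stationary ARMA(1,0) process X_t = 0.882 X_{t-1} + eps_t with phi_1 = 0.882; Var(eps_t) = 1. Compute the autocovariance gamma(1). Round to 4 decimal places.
\gamma(1) = 3.9716

Multiply the model equation by X_{t-k} and take expectations. With theta_0 = psi_0 = 1 and psi_j the MA(infinity) weights, this gives
  gamma(k) - sum_i phi_i gamma(k-i) = c_k,
  c_k = sigma^2 * sum_{j=k..q} theta_j psi_{j-k}   (c_k = 0 for k > q),
using gamma(-m) = gamma(m).
Pure AR (q = 0): c_0 = sigma^2 = 1, c_k = 0 for k >= 1.
Equations for k = 0 and k = 1 (AR order 1):
  gamma(0) = phi_1 gamma(1) + c_0
  gamma(1) = phi_1 gamma(0) + c_1
Substituting the second into the first: gamma(0) (1 - phi_1^2) = c_0 + phi_1 c_1, so
  gamma(0) = c_0 / (1 - phi_1^2) = 1 / (1 - (0.882)^2) = 1 / 0.222076 = 4.502963.
  gamma(1) = phi_1 gamma(0) = (0.882)(4.502963) = 3.971613.
Therefore gamma(1) = 3.9716 (to 4 decimal places).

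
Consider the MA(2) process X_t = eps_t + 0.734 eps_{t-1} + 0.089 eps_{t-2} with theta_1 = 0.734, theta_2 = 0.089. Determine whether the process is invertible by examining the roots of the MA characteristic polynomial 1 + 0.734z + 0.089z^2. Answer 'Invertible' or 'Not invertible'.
\text{Invertible}

The MA(q) characteristic polynomial is P(z) = 1 + 0.734z + 0.089z^2.
Invertibility requires all roots to lie outside the unit circle, i.e. |z| > 1 for every root.
Set 1 + (0.734) z + (0.089) z^2 = 0, i.e. a z^2 + b z + c = 0 with a = 0.089, b = 0.734, c = 1.
Discriminant D = b^2 - 4ac = (0.734)^2 - 4*(0.089)*1 = 0.538756 - (0.356) = 0.182756.
D >= 0, so the roots are real: z = (-b +/- sqrt(D)) / (2a) = (-0.734 +/- 0.4275) / (0.178).
  z_1 = (-0.734 + 0.4275) / (0.178) = -1.7219,   |z_1| = 1.7219.
  z_2 = (-0.734 - 0.4275) / (0.178) = -6.5253,   |z_2| = 6.5253.
Moduli of all roots: 1.7219, 6.5253.
All moduli strictly greater than 1? Yes.
Verdict: Invertible.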